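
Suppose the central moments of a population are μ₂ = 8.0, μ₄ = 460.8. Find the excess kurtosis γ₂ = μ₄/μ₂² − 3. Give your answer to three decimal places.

4.200

μ₂² = 8.0² = 64.00000
μ₄/μ₂² = 460.8 / 64.00000 = 7.20000
γ₂ = 7.20000 − 3 ≈ 4.200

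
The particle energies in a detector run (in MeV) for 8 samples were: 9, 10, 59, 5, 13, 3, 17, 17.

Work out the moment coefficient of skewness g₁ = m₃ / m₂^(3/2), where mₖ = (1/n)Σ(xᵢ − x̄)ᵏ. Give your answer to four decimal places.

1.9102

x̄ = (9 + 10 + 59 + 5 + 13 + 3 + 17 + 17) / 8 = 16.6250
deviations (xᵢ − x̄): -7.6250, -6.6250, 42.3750, -11.6250, -3.6250, -13.6250, 0.3750, 0.3750
Σ(xᵢ − x̄)² = 2231.8750 ⇒ m₂ = 2231.8750/8 = 278.98438
Σ(xᵢ − x̄)³ = 71208.2813 ⇒ m₃ = 71208.2813/8 = 8901.03516
m₂^(3/2) = 278.98438^(1.5) = 4659.82729
g₁ = m₃ / m₂^(3/2) = 8901.03516 / 4659.82729 ≈ 1.9102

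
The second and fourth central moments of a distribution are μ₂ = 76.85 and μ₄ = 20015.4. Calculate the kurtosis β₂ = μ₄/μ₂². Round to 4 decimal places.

3.3890

μ₂² = 76.85² = 5905.92250
μ₄/μ₂² = 20015.4 / 5905.92250 = 3.38904
β₂ ≈ 3.3890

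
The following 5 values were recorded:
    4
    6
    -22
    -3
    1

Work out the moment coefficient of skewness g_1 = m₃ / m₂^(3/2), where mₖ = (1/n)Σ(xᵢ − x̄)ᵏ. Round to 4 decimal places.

x̄ = (4 + 6 - 22 - 3 + 1) / 5 = -2.8000
deviations (xᵢ − x̄): 6.8000, 8.8000, -19.2000, -0.2000, 3.8000
Σ(xᵢ − x̄)² = 506.8000 ⇒ m₂ = 506.8000/5 = 101.36000
Σ(xᵢ − x̄)³ = -6027.1200 ⇒ m₃ = -6027.1200/5 = -1205.42400
m₂^(3/2) = 101.36000^(1.5) = 1020.46920
g_1 = m₃ / m₂^(3/2) = -1205.42400 / 1020.46920 ≈ -1.1812

-1.1812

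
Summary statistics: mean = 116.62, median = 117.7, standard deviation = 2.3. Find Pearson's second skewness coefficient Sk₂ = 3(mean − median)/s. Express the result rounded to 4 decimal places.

-1.4087

Sk₂ = 3(116.62 − 117.7) / 2.3 = 3 × -1.0800 / 2.3
    = -3.2400 / 2.3 ≈ -1.4087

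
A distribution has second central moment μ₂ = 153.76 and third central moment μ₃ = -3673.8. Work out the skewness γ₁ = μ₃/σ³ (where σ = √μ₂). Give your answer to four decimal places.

-1.9269

σ = √μ₂ = √153.76 = 12.40000
σ³ = μ₂^(3/2) = 1906.62400
γ₁ = μ₃/σ³ = -3673.8 / 1906.62400 ≈ -1.9269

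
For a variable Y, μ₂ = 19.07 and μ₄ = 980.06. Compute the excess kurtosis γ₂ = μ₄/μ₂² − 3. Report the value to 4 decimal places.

-0.3050

μ₂² = 19.07² = 363.66490
μ₄/μ₂² = 980.06 / 363.66490 = 2.69495
γ₂ = 2.69495 − 3 ≈ -0.3050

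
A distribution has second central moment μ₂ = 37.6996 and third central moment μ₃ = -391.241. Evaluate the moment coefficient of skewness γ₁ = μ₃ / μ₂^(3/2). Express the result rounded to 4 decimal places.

σ = √μ₂ = √37.6996 = 6.14000
σ³ = μ₂^(3/2) = 231.47554
γ₁ = μ₃/σ³ = -391.241 / 231.47554 ≈ -1.6902

-1.6902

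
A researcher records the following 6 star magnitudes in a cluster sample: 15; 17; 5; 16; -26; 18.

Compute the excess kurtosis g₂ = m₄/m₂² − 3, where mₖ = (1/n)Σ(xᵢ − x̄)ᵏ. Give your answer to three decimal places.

x̄ = 7.5000
Σ(xᵢ − x̄)² = 1457.5000 ⇒ m₂ = 242.91667
Σ(xᵢ − x̄)⁴ = 1288168.3750 ⇒ m₄ = 214694.72917
m₂² = 59008.50694
g₂ = m₄/m₂² − 3 = 3.63837 − 3 ≈ 0.638

0.638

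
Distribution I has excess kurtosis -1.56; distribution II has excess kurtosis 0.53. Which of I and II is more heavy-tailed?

II

Higher excess kurtosis ⇒ heavier tails relative to the normal distribution.
-1.56 vs 0.53: the larger is 0.53, so II has heavier tails. (II is leptokurtic — heavier-than-normal tails; the other is platykurtic.)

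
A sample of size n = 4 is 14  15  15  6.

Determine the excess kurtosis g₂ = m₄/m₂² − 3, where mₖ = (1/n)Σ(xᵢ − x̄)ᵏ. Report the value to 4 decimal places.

x̄ = 12.5000
Σ(xᵢ − x̄)² = 57.0000 ⇒ m₂ = 14.25000
Σ(xᵢ − x̄)⁴ = 1868.2500 ⇒ m₄ = 467.06250
m₂² = 203.06250
g₂ = m₄/m₂² − 3 = 2.30009 − 3 ≈ -0.6999

-0.6999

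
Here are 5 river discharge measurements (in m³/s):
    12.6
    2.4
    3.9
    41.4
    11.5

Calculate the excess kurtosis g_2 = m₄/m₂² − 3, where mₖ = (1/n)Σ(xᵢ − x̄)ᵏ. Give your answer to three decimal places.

x̄ = 14.3600
Σ(xᵢ − x̄)² = 994.8920 ⇒ m₂ = 198.97840
Σ(xᵢ − x̄)⁴ = 567105.5838 ⇒ m₄ = 113421.11677
m₂² = 39592.40367
g_2 = m₄/m₂² − 3 = 2.86472 − 3 ≈ -0.135

-0.135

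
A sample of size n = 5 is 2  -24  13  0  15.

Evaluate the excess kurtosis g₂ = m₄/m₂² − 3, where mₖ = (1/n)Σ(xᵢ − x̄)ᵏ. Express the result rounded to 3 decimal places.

-0.545

x̄ = 1.2000
Σ(xᵢ − x̄)² = 966.8000 ⇒ m₂ = 193.36000
Σ(xᵢ − x̄)⁴ = 458933.4560 ⇒ m₄ = 91786.69120
m₂² = 37388.08960
g₂ = m₄/m₂² − 3 = 2.45497 − 3 ≈ -0.545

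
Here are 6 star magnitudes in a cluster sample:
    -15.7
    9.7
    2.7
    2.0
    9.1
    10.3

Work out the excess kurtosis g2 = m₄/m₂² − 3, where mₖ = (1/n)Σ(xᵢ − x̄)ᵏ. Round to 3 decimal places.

0.272

x̄ = 3.0167
Σ(xᵢ − x̄)² = 486.1683 ⇒ m₂ = 81.02806
Σ(xᵢ − x̄)⁴ = 128899.3327 ⇒ m₄ = 21483.22212
m₂² = 6565.54579
g2 = m₄/m₂² − 3 = 3.27212 − 3 ≈ 0.272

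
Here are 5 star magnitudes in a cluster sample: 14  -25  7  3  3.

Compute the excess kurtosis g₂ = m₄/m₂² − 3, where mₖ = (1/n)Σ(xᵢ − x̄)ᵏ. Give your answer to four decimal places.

-0.1261

x̄ = 0.4000
Σ(xᵢ − x̄)² = 887.2000 ⇒ m₂ = 177.44000
Σ(xᵢ − x̄)⁴ = 452430.4960 ⇒ m₄ = 90486.09920
m₂² = 31484.95360
g₂ = m₄/m₂² − 3 = 2.87395 − 3 ≈ -0.1261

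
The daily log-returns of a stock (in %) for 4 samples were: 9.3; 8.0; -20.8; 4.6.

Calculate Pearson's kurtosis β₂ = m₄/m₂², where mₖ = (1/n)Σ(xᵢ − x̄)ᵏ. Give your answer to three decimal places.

2.279

x̄ = 0.2750
Σ(xᵢ − x̄)² = 603.9875 ⇒ m₂ = 150.99687
Σ(xᵢ − x̄)⁴ = 207819.5042 ⇒ m₄ = 51954.87604
m₂² = 22800.05626
β₂ = m₄/m₂² = 51954.87604 / 22800.05626 ≈ 2.279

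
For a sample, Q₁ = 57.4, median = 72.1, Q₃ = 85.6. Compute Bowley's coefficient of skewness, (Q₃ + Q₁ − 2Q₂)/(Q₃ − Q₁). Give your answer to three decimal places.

numerator: Q₃ + Q₁ − 2Q₂ = 85.6 + 57.4 − 2×72.1 = -1.2000
denominator: Q₃ − Q₁ = 85.6 − 57.4 = 28.2000
Bowley skewness = -1.2000 / 28.2000 ≈ -0.043

-0.043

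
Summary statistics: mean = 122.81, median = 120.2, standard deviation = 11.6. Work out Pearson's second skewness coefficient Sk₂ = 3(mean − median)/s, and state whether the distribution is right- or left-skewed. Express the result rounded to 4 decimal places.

0.6750, right-skewed

Sk₂ = 3(122.81 − 120.2) / 11.6 = 3 × 2.6100 / 11.6
    = 7.8300 / 11.6 ≈ 0.6750
Sk₂ > 0 ⇒ mean > median ⇒ right-skewed (positive skew).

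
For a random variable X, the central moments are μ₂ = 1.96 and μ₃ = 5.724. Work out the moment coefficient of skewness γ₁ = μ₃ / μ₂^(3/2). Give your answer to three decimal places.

2.086

σ = √μ₂ = √1.96 = 1.40000
σ³ = μ₂^(3/2) = 2.74400
γ₁ = μ₃/σ³ = 5.724 / 2.74400 ≈ 2.086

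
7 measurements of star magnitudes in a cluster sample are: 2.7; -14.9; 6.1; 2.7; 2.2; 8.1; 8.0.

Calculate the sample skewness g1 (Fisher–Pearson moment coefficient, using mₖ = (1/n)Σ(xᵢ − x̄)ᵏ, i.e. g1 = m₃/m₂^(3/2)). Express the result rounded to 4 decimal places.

x̄ = (2.7 - 14.9 + 6.1 + 2.7 + 2.2 + 8.1 + 8.0) / 7 = 2.1286
deviations (xᵢ − x̄): 0.5714, -17.0286, 3.9714, 0.5714, 0.0714, 5.9714, 5.8714
Σ(xᵢ − x̄)² = 376.5343 ⇒ m₂ = 376.5343/7 = 53.79061
Σ(xᵢ − x̄)³ = -4459.4625 ⇒ m₃ = -4459.4625/7 = -637.06608
m₂^(3/2) = 53.79061^(1.5) = 394.51156
g1 = m₃ / m₂^(3/2) = -637.06608 / 394.51156 ≈ -1.6148

-1.6148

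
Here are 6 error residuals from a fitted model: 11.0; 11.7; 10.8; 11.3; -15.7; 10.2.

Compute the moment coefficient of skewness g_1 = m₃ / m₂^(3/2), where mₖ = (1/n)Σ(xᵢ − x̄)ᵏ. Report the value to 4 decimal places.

x̄ = (11.0 + 11.7 + 10.8 + 11.3 - 15.7 + 10.2) / 6 = 6.5500
deviations (xᵢ − x̄): 4.4500, 5.1500, 4.2500, 4.7500, -22.2500, 3.6500
Σ(xᵢ − x̄)² = 595.3350 ⇒ m₂ = 595.3350/6 = 99.22250
Σ(xᵢ − x̄)³ = -10557.8640 ⇒ m₃ = -10557.8640/6 = -1759.64400
m₂^(3/2) = 99.22250^(1.5) = 988.36020
g_1 = m₃ / m₂^(3/2) = -1759.64400 / 988.36020 ≈ -1.7804

-1.7804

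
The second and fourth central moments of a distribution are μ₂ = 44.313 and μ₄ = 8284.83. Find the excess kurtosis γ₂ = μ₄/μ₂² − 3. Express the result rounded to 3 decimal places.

1.219

μ₂² = 44.313² = 1963.64197
μ₄/μ₂² = 8284.83 / 1963.64197 = 4.21911
γ₂ = 4.21911 − 3 ≈ 1.219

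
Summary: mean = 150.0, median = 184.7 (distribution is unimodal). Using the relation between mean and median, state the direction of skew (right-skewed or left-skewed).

left-skewed

mean − median = 150.0 − 184.7 = -34.7
mean < median ⇒ the longer tail is on the left ⇒ left-skewed (negatively skewed).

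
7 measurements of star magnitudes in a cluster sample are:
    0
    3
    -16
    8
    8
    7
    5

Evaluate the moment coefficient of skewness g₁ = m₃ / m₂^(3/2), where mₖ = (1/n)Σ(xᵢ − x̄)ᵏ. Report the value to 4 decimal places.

-1.5876

x̄ = (0 + 3 - 16 + 8 + 8 + 7 + 5) / 7 = 2.1429
deviations (xᵢ − x̄): -2.1429, 0.8571, -18.1429, 5.8571, 5.8571, 4.8571, 2.8571
Σ(xᵢ − x̄)² = 434.8571 ⇒ m₂ = 434.8571/7 = 62.12245
Σ(xᵢ − x̄)³ = -5441.3878 ⇒ m₃ = -5441.3878/7 = -777.34111
m₂^(3/2) = 62.12245^(1.5) = 489.63545
g₁ = m₃ / m₂^(3/2) = -777.34111 / 489.63545 ≈ -1.5876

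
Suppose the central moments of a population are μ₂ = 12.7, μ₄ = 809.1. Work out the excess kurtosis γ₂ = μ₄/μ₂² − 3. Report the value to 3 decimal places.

μ₂² = 12.7² = 161.29000
μ₄/μ₂² = 809.1 / 161.29000 = 5.01643
γ₂ = 5.01643 − 3 ≈ 2.016

2.016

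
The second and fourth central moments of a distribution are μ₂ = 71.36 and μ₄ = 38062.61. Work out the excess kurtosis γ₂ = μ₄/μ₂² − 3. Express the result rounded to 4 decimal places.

μ₂² = 71.36² = 5092.24960
μ₄/μ₂² = 38062.61 / 5092.24960 = 7.47462
γ₂ = 7.47462 − 3 ≈ 4.4746

4.4746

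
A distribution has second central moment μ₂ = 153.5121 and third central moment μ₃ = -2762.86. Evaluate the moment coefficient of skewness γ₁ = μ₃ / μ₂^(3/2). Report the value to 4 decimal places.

-1.4526

σ = √μ₂ = √153.5121 = 12.39000
σ³ = μ₂^(3/2) = 1902.01492
γ₁ = μ₃/σ³ = -2762.86 / 1902.01492 ≈ -1.4526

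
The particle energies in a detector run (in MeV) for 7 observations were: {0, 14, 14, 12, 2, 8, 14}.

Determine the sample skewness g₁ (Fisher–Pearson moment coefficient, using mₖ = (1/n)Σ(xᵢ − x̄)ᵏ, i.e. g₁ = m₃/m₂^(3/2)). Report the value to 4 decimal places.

x̄ = (0 + 14 + 14 + 12 + 2 + 8 + 14) / 7 = 9.1429
deviations (xᵢ − x̄): -9.1429, 4.8571, 4.8571, 2.8571, -7.1429, -1.1429, 4.8571
Σ(xᵢ − x̄)² = 214.8571 ⇒ m₂ = 214.8571/7 = 30.69388
Σ(xᵢ − x̄)³ = -763.1020 ⇒ m₃ = -763.1020/7 = -109.01458
m₂^(3/2) = 30.69388^(1.5) = 170.05039
g₁ = m₃ / m₂^(3/2) = -109.01458 / 170.05039 ≈ -0.6411

-0.6411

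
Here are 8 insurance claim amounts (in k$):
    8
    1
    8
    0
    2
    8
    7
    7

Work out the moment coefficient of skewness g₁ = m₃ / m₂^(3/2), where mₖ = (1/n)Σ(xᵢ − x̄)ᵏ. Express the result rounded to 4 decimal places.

-0.5456

x̄ = (8 + 1 + 8 + 0 + 2 + 8 + 7 + 7) / 8 = 5.1250
deviations (xᵢ − x̄): 2.8750, -4.1250, 2.8750, -5.1250, -3.1250, 2.8750, 1.8750, 1.8750
Σ(xᵢ − x̄)² = 84.8750 ⇒ m₂ = 84.8750/8 = 10.60938
Σ(xᵢ − x̄)³ = -150.8438 ⇒ m₃ = -150.8438/8 = -18.85547
m₂^(3/2) = 10.60938^(1.5) = 34.55689
g₁ = m₃ / m₂^(3/2) = -18.85547 / 34.55689 ≈ -0.5456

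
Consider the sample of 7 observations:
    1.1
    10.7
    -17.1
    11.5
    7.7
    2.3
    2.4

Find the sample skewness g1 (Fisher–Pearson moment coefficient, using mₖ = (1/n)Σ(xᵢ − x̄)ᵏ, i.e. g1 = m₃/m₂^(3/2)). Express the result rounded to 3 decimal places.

-1.269

x̄ = (1.1 + 10.7 - 17.1 + 11.5 + 7.7 + 2.3 + 2.4) / 7 = 2.6571
deviations (xᵢ − x̄): -1.5571, 8.0429, -19.7571, 8.8429, 5.0429, -0.3571, -0.2571
Σ(xᵢ − x̄)² = 561.2771 ⇒ m₂ = 561.2771/7 = 80.18245
Σ(xᵢ − x̄)³ = -6375.9422 ⇒ m₃ = -6375.9422/7 = -910.84889
m₂^(3/2) = 80.18245^(1.5) = 717.99096
g1 = m₃ / m₂^(3/2) = -910.84889 / 717.99096 ≈ -1.269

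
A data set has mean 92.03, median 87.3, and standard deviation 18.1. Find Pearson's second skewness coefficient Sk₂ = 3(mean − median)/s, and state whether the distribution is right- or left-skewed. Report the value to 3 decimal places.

Sk₂ = 3(92.03 − 87.3) / 18.1 = 3 × 4.7300 / 18.1
    = 14.1900 / 18.1 ≈ 0.784
Sk₂ > 0 ⇒ mean > median ⇒ right-skewed (positive skew).

0.784, right-skewed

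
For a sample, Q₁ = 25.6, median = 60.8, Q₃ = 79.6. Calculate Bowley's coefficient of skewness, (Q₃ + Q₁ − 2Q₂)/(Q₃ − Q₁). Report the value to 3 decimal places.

-0.304

numerator: Q₃ + Q₁ − 2Q₂ = 79.6 + 25.6 − 2×60.8 = -16.4000
denominator: Q₃ − Q₁ = 79.6 − 25.6 = 54.0000
Bowley skewness = -16.4000 / 54.0000 ≈ -0.304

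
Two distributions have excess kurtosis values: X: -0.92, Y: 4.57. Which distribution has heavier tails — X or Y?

Y

Higher excess kurtosis ⇒ heavier tails relative to the normal distribution.
-0.92 vs 4.57: the larger is 4.57, so Y has heavier tails. (Y is leptokurtic — heavier-than-normal tails; the other is platykurtic.)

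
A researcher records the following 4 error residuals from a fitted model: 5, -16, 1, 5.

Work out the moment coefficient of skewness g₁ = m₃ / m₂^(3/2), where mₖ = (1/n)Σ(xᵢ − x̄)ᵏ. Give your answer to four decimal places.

-1.0389

x̄ = (5 - 16 + 1 + 5) / 4 = -1.2500
deviations (xᵢ − x̄): 6.2500, -14.7500, 2.2500, 6.2500
Σ(xᵢ − x̄)² = 300.7500 ⇒ m₂ = 300.7500/4 = 75.18750
Σ(xᵢ − x̄)³ = -2709.3750 ⇒ m₃ = -2709.3750/4 = -677.34375
m₂^(3/2) = 75.18750^(1.5) = 651.95627
g₁ = m₃ / m₂^(3/2) = -677.34375 / 651.95627 ≈ -1.0389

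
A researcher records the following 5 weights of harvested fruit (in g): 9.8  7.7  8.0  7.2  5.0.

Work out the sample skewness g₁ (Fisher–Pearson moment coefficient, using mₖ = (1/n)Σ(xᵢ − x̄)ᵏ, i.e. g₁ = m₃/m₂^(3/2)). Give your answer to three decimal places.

x̄ = (9.8 + 7.7 + 8.0 + 7.2 + 5.0) / 5 = 7.5400
deviations (xᵢ − x̄): 2.2600, 0.1600, 0.4600, -0.3400, -2.5400
Σ(xᵢ − x̄)² = 11.9120 ⇒ m₂ = 11.9120/5 = 2.38240
Σ(xᵢ − x̄)³ = -4.7818 ⇒ m₃ = -4.7818/5 = -0.95635
m₂^(3/2) = 2.38240^(1.5) = 3.67724
g₁ = m₃ / m₂^(3/2) = -0.95635 / 3.67724 ≈ -0.260

-0.260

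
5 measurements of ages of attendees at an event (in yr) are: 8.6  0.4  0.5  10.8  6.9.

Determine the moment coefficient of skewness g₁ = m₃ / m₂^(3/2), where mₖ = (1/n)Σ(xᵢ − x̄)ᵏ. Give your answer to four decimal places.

x̄ = (8.6 + 0.4 + 0.5 + 10.8 + 6.9) / 5 = 5.4400
deviations (xᵢ − x̄): 3.1600, -5.0400, -4.9400, 5.3600, 1.4600
Σ(xᵢ − x̄)² = 90.6520 ⇒ m₂ = 90.6520/5 = 18.13040
Σ(xᵢ − x̄)³ = -59.9206 ⇒ m₃ = -59.9206/5 = -11.98411
m₂^(3/2) = 18.13040^(1.5) = 77.19889
g₁ = m₃ / m₂^(3/2) = -11.98411 / 77.19889 ≈ -0.1552

-0.1552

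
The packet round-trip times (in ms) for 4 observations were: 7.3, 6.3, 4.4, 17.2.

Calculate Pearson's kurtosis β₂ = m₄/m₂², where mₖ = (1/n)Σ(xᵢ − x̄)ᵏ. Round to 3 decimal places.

2.229

x̄ = 8.8000
Σ(xᵢ − x̄)² = 98.4200 ⇒ m₂ = 24.60500
Σ(xᵢ − x̄)⁴ = 5397.6482 ⇒ m₄ = 1349.41205
m₂² = 605.40602
β₂ = m₄/m₂² = 1349.41205 / 605.40602 ≈ 2.229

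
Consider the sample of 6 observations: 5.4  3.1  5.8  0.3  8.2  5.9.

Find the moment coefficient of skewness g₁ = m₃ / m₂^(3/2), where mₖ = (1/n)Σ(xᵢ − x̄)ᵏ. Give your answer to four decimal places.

-0.5633

x̄ = (5.4 + 3.1 + 5.8 + 0.3 + 8.2 + 5.9) / 6 = 4.7833
deviations (xᵢ − x̄): 0.6167, -1.6833, 1.0167, -4.4833, 3.4167, 1.1167
Σ(xᵢ − x̄)² = 37.2683 ⇒ m₂ = 37.2683/6 = 6.21139
Σ(xᵢ − x̄)³ = -52.3236 ⇒ m₃ = -52.3236/6 = -8.72059
m₂^(3/2) = 6.21139^(1.5) = 15.48043
g₁ = m₃ / m₂^(3/2) = -8.72059 / 15.48043 ≈ -0.5633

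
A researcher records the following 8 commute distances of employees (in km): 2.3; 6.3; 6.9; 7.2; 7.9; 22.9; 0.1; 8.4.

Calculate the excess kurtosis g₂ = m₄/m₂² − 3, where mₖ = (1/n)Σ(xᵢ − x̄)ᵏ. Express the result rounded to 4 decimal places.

1.4161

x̄ = 7.7500
Σ(xᵢ − x̄)² = 321.3200 ⇒ m₂ = 40.16500
Σ(xᵢ − x̄)⁴ = 56992.9125 ⇒ m₄ = 7124.11407
m₂² = 1613.22722
g₂ = m₄/m₂² − 3 = 4.41606 − 3 ≈ 1.4161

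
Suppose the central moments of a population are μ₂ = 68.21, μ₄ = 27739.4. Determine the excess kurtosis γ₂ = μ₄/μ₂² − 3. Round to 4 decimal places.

μ₂² = 68.21² = 4652.60410
μ₄/μ₂² = 27739.4 / 4652.60410 = 5.96212
γ₂ = 5.96212 − 3 ≈ 2.9621

2.9621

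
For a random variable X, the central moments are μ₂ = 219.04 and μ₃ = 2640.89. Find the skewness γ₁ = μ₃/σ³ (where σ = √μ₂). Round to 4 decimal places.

0.8146

σ = √μ₂ = √219.04 = 14.80000
σ³ = μ₂^(3/2) = 3241.79200
γ₁ = μ₃/σ³ = 2640.89 / 3241.79200 ≈ 0.8146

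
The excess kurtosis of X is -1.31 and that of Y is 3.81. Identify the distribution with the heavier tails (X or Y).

Higher excess kurtosis ⇒ heavier tails relative to the normal distribution.
-1.31 vs 3.81: the larger is 3.81, so Y has heavier tails. (Y is leptokurtic — heavier-than-normal tails; the other is platykurtic.)

Y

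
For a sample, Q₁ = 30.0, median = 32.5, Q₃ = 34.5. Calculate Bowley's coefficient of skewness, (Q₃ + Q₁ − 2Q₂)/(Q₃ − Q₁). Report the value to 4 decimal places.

-0.1111

numerator: Q₃ + Q₁ − 2Q₂ = 34.5 + 30.0 − 2×32.5 = -0.5000
denominator: Q₃ − Q₁ = 34.5 − 30.0 = 4.5000
Bowley skewness = -0.5000 / 4.5000 ≈ -0.1111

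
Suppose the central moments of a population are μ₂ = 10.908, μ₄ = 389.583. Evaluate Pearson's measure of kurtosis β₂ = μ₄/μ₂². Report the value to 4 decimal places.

3.2742

μ₂² = 10.908² = 118.98446
μ₄/μ₂² = 389.583 / 118.98446 = 3.27423
β₂ ≈ 3.2742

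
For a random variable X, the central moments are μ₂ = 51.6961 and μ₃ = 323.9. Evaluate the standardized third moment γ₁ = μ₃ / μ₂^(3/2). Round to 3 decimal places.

0.871

σ = √μ₂ = √51.6961 = 7.19000
σ³ = μ₂^(3/2) = 371.69496
γ₁ = μ₃/σ³ = 323.9 / 371.69496 ≈ 0.871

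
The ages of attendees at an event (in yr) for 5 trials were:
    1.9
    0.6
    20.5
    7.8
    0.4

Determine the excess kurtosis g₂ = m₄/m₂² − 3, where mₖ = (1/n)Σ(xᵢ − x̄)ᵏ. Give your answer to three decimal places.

x̄ = 6.2400
Σ(xᵢ − x̄)² = 290.5320 ⇒ m₂ = 58.10640
Σ(xᵢ − x̄)⁴ = 43885.9913 ⇒ m₄ = 8777.19825
m₂² = 3376.35372
g₂ = m₄/m₂² − 3 = 2.59961 − 3 ≈ -0.400

-0.400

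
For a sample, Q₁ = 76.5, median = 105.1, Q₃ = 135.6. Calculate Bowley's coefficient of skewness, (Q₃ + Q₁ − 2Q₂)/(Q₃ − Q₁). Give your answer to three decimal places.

numerator: Q₃ + Q₁ − 2Q₂ = 135.6 + 76.5 − 2×105.1 = 1.9000
denominator: Q₃ − Q₁ = 135.6 − 76.5 = 59.1000
Bowley skewness = 1.9000 / 59.1000 ≈ 0.032

0.032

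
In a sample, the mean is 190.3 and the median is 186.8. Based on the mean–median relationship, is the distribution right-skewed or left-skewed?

mean − median = 190.3 − 186.8 = 3.5
mean > median ⇒ the longer tail is on the right ⇒ right-skewed (positively skewed).

right-skewed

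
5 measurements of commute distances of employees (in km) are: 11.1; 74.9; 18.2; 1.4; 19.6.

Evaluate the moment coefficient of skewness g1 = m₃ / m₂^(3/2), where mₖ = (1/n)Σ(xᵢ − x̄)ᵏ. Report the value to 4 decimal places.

1.2597

x̄ = (11.1 + 74.9 + 18.2 + 1.4 + 19.6) / 5 = 25.0400
deviations (xᵢ − x̄): -13.9400, 49.8600, -6.8400, -23.6400, -5.4400
Σ(xᵢ − x̄)² = 3315.5720 ⇒ m₂ = 3315.5720/5 = 663.11440
Σ(xᵢ − x̄)³ = 107551.8590 ⇒ m₃ = 107551.8590/5 = 21510.37181
m₂^(3/2) = 663.11440^(1.5) = 17075.86405
g1 = m₃ / m₂^(3/2) = 21510.37181 / 17075.86405 ≈ 1.2597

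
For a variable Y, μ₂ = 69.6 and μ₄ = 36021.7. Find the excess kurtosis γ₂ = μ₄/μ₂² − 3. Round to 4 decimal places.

μ₂² = 69.6² = 4844.16000
μ₄/μ₂² = 36021.7 / 4844.16000 = 7.43611
γ₂ = 7.43611 − 3 ≈ 4.4361

4.4361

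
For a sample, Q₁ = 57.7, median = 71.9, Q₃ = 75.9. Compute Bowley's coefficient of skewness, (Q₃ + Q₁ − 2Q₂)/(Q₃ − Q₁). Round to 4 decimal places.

-0.5604

numerator: Q₃ + Q₁ − 2Q₂ = 75.9 + 57.7 − 2×71.9 = -10.2000
denominator: Q₃ − Q₁ = 75.9 − 57.7 = 18.2000
Bowley skewness = -10.2000 / 18.2000 ≈ -0.5604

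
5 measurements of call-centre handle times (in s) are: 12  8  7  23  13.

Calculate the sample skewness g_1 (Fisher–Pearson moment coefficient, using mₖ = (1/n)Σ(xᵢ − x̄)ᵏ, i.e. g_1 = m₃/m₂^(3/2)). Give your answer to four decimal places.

0.9306

x̄ = (12 + 8 + 7 + 23 + 13) / 5 = 12.6000
deviations (xᵢ − x̄): -0.6000, -4.6000, -5.6000, 10.4000, 0.4000
Σ(xᵢ − x̄)² = 161.2000 ⇒ m₂ = 161.2000/5 = 32.24000
Σ(xᵢ − x̄)³ = 851.7600 ⇒ m₃ = 851.7600/5 = 170.35200
m₂^(3/2) = 32.24000^(1.5) = 183.05962
g_1 = m₃ / m₂^(3/2) = 170.35200 / 183.05962 ≈ 0.9306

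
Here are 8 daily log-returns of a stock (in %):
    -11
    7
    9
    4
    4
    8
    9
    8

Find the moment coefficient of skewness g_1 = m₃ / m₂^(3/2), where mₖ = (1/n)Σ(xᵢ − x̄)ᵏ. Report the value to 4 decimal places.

-1.8903

x̄ = (-11 + 7 + 9 + 4 + 4 + 8 + 9 + 8) / 8 = 4.7500
deviations (xᵢ − x̄): -15.7500, 2.2500, 4.2500, -0.7500, -0.7500, 3.2500, 4.2500, 3.2500
Σ(xᵢ − x̄)² = 311.5000 ⇒ m₂ = 311.5000/8 = 38.93750
Σ(xᵢ − x̄)³ = -3674.2500 ⇒ m₃ = -3674.2500/8 = -459.28125
m₂^(3/2) = 38.93750^(1.5) = 242.96969
g_1 = m₃ / m₂^(3/2) = -459.28125 / 242.96969 ≈ -1.8903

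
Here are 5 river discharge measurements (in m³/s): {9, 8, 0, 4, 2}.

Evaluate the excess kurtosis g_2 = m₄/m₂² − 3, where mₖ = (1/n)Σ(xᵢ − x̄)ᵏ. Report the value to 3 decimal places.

-1.570

x̄ = 4.6000
Σ(xᵢ − x̄)² = 59.2000 ⇒ m₂ = 11.84000
Σ(xᵢ − x̄)⁴ = 1002.0160 ⇒ m₄ = 200.40320
m₂² = 140.18560
g_2 = m₄/m₂² − 3 = 1.42956 − 3 ≈ -1.570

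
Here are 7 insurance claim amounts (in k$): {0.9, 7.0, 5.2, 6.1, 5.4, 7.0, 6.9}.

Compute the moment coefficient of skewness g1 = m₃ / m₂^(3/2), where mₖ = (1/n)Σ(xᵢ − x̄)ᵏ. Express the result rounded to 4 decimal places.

x̄ = (0.9 + 7.0 + 5.2 + 6.1 + 5.4 + 7.0 + 6.9) / 7 = 5.5000
deviations (xᵢ − x̄): -4.6000, 1.5000, -0.3000, 0.6000, -0.1000, 1.5000, 1.4000
Σ(xᵢ − x̄)² = 28.0800 ⇒ m₂ = 28.0800/7 = 4.01143
Σ(xᵢ − x̄)³ = -87.6540 ⇒ m₃ = -87.6540/7 = -12.52200
m₂^(3/2) = 4.01143^(1.5) = 8.03431
g1 = m₃ / m₂^(3/2) = -12.52200 / 8.03431 ≈ -1.5586

-1.5586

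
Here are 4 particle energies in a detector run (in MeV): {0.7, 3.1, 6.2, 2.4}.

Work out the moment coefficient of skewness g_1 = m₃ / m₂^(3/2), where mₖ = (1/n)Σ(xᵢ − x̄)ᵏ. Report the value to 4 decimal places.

0.4947

x̄ = (0.7 + 3.1 + 6.2 + 2.4) / 4 = 3.1000
deviations (xᵢ − x̄): -2.4000, 0.0000, 3.1000, -0.7000
Σ(xᵢ − x̄)² = 15.8600 ⇒ m₂ = 15.8600/4 = 3.96500
Σ(xᵢ − x̄)³ = 15.6240 ⇒ m₃ = 15.6240/4 = 3.90600
m₂^(3/2) = 3.96500^(1.5) = 7.89523
g_1 = m₃ / m₂^(3/2) = 3.90600 / 7.89523 ≈ 0.4947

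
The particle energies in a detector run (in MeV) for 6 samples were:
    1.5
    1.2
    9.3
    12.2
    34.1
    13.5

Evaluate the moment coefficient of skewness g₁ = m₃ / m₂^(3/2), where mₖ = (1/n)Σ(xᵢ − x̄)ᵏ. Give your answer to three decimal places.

x̄ = (1.5 + 1.2 + 9.3 + 12.2 + 34.1 + 13.5) / 6 = 11.9667
deviations (xᵢ − x̄): -10.4667, -10.7667, -2.6667, 0.2333, 22.1333, 1.5333
Σ(xᵢ − x̄)² = 724.8733 ⇒ m₂ = 724.8733/6 = 120.81222
Σ(xᵢ − x̄)³ = 8432.7116 ⇒ m₃ = 8432.7116/6 = 1405.45193
m₂^(3/2) = 120.81222^(1.5) = 1327.90287
g₁ = m₃ / m₂^(3/2) = 1405.45193 / 1327.90287 ≈ 1.058

1.058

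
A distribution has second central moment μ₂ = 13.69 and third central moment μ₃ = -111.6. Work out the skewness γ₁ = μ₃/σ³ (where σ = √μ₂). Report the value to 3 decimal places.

-2.203

σ = √μ₂ = √13.69 = 3.70000
σ³ = μ₂^(3/2) = 50.65300
γ₁ = μ₃/σ³ = -111.6 / 50.65300 ≈ -2.203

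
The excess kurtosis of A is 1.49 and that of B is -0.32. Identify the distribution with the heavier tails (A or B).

A

Higher excess kurtosis ⇒ heavier tails relative to the normal distribution.
1.49 vs -0.32: the larger is 1.49, so A has heavier tails. (A is leptokurtic — heavier-than-normal tails; the other is platykurtic.)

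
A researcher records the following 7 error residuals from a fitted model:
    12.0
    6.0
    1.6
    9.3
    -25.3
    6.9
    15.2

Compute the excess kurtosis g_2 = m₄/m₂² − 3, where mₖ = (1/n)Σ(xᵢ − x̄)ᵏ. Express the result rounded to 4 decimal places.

x̄ = 3.6714
Σ(xᵢ − x̄)² = 1093.4343 ⇒ m₂ = 156.20490
Σ(xᵢ − x̄)⁴ = 728133.9841 ⇒ m₄ = 104019.14059
m₂² = 24399.97015
g_2 = m₄/m₂² − 3 = 4.26308 − 3 ≈ 1.2631

1.2631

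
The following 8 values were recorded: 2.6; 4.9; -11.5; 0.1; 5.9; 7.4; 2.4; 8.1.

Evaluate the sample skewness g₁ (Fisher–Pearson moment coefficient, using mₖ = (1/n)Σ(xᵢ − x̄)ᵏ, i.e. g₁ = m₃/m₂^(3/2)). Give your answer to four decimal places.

-1.4936

x̄ = (2.6 + 4.9 - 11.5 + 0.1 + 5.9 + 7.4 + 2.4 + 8.1) / 8 = 2.4875
deviations (xᵢ − x̄): 0.1125, 2.4125, -13.9875, -2.3875, 3.4125, 4.9125, -0.0875, 5.6125
Σ(xᵢ − x̄)² = 274.4688 ⇒ m₂ = 274.4688/8 = 34.30859
Σ(xᵢ − x̄)³ = -2401.1384 ⇒ m₃ = -2401.1384/8 = -300.14230
m₂^(3/2) = 34.30859^(1.5) = 200.95757
g₁ = m₃ / m₂^(3/2) = -300.14230 / 200.95757 ≈ -1.4936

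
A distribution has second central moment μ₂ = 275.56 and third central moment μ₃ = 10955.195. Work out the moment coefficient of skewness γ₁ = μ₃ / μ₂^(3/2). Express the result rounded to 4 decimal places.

2.3949

σ = √μ₂ = √275.56 = 16.60000
σ³ = μ₂^(3/2) = 4574.29600
γ₁ = μ₃/σ³ = 10955.195 / 4574.29600 ≈ 2.3949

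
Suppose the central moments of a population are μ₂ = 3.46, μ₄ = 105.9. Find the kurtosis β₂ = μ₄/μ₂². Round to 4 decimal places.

8.8459

μ₂² = 3.46² = 11.97160
μ₄/μ₂² = 105.9 / 11.97160 = 8.84594
β₂ ≈ 8.8459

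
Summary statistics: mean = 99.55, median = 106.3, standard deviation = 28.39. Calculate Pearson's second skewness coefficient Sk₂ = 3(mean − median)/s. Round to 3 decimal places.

Sk₂ = 3(99.55 − 106.3) / 28.39 = 3 × -6.7500 / 28.39
    = -20.2500 / 28.39 ≈ -0.713

-0.713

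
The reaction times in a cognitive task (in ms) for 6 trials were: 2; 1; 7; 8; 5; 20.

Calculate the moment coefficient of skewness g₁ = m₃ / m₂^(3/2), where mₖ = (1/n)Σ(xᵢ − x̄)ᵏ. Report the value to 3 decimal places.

1.179

x̄ = (2 + 1 + 7 + 8 + 5 + 20) / 6 = 7.1667
deviations (xᵢ − x̄): -5.1667, -6.1667, -0.1667, 0.8333, -2.1667, 12.8333
Σ(xᵢ − x̄)² = 234.8333 ⇒ m₂ = 234.8333/6 = 39.13889
Σ(xᵢ − x̄)³ = 1731.5556 ⇒ m₃ = 1731.5556/6 = 288.59259
m₂^(3/2) = 39.13889^(1.5) = 244.85712
g₁ = m₃ / m₂^(3/2) = 288.59259 / 244.85712 ≈ 1.179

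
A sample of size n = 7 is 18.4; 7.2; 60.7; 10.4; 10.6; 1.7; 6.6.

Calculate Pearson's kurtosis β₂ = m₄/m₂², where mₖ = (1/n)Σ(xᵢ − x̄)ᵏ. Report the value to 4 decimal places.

4.5887

x̄ = 16.5143
Σ(xᵢ − x̄)² = 2432.8086 ⇒ m₂ = 347.54408
Σ(xᵢ − x̄)⁴ = 3879763.2147 ⇒ m₄ = 554251.88782
m₂² = 120786.88868
β₂ = m₄/m₂² = 554251.88782 / 120786.88868 ≈ 4.5887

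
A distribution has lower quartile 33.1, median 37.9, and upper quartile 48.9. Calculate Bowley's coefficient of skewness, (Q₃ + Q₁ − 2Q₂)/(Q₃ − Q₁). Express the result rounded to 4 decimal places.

numerator: Q₃ + Q₁ − 2Q₂ = 48.9 + 33.1 − 2×37.9 = 6.2000
denominator: Q₃ − Q₁ = 48.9 − 33.1 = 15.8000
Bowley skewness = 6.2000 / 15.8000 ≈ 0.3924

0.3924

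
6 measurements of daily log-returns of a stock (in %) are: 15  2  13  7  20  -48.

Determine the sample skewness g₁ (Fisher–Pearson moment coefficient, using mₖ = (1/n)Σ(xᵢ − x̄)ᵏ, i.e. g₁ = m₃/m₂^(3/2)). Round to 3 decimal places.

-1.544

x̄ = (15 + 2 + 13 + 7 + 20 - 48) / 6 = 1.5000
deviations (xᵢ − x̄): 13.5000, 0.5000, 11.5000, 5.5000, 18.5000, -49.5000
Σ(xᵢ − x̄)² = 3137.5000 ⇒ m₂ = 3137.5000/6 = 522.91667
Σ(xᵢ − x̄)³ = -110808.0000 ⇒ m₃ = -110808.0000/6 = -18468.00000
m₂^(3/2) = 522.91667^(1.5) = 11957.72954
g₁ = m₃ / m₂^(3/2) = -18468.00000 / 11957.72954 ≈ -1.544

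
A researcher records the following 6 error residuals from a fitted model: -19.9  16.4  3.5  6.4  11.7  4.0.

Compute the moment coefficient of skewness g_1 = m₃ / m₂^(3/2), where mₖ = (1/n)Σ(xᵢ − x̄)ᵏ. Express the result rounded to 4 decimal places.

-1.1618

x̄ = (-19.9 + 16.4 + 3.5 + 6.4 + 11.7 + 4.0) / 6 = 3.6833
deviations (xᵢ − x̄): -23.5833, 12.7167, -0.1833, 2.7167, 8.0167, 0.3167
Σ(xᵢ − x̄)² = 789.6683 ⇒ m₂ = 789.6683/6 = 131.61139
Σ(xᵢ − x̄)³ = -10524.6876 ⇒ m₃ = -10524.6876/6 = -1754.11459
m₂^(3/2) = 131.61139^(1.5) = 1509.87227
g_1 = m₃ / m₂^(3/2) = -1754.11459 / 1509.87227 ≈ -1.1618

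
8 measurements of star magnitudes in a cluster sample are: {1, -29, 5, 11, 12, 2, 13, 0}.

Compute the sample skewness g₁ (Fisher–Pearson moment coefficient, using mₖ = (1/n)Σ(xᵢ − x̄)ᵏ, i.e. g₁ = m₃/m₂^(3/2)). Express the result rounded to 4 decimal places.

x̄ = (1 - 29 + 5 + 11 + 12 + 2 + 13 + 0) / 8 = 1.8750
deviations (xᵢ − x̄): -0.8750, -30.8750, 3.1250, 9.1250, 10.1250, 0.1250, 11.1250, -1.8750
Σ(xᵢ − x̄)² = 1276.8750 ⇒ m₂ = 1276.8750/8 = 159.60938
Σ(xᵢ − x̄)³ = -26234.1563 ⇒ m₃ = -26234.1563/8 = -3279.26953
m₂^(3/2) = 159.60938^(1.5) = 2016.45064
g₁ = m₃ / m₂^(3/2) = -3279.26953 / 2016.45064 ≈ -1.6263

-1.6263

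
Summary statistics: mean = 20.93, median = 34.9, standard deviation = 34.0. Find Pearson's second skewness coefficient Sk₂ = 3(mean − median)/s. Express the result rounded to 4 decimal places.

Sk₂ = 3(20.93 − 34.9) / 34.0 = 3 × -13.9700 / 34.0
    = -41.9100 / 34.0 ≈ -1.2326

-1.2326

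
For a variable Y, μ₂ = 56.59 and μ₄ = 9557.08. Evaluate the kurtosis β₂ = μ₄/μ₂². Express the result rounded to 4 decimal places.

μ₂² = 56.59² = 3202.42810
μ₄/μ₂² = 9557.08 / 3202.42810 = 2.98432
β₂ ≈ 2.9843

2.9843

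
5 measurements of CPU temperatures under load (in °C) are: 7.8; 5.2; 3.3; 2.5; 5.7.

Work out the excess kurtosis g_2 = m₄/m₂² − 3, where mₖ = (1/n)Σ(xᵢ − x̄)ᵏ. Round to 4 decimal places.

-1.1815

x̄ = 4.9000
Σ(xᵢ − x̄)² = 17.4600 ⇒ m₂ = 3.49200
Σ(xᵢ − x̄)⁴ = 110.8770 ⇒ m₄ = 22.17540
m₂² = 12.19406
g_2 = m₄/m₂² − 3 = 1.81854 − 3 ≈ -1.1815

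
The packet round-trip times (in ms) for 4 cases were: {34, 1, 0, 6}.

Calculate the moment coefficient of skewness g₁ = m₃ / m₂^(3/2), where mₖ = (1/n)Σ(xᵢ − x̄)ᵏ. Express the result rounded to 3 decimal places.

1.066

x̄ = (34 + 1 + 0 + 6) / 4 = 10.2500
deviations (xᵢ − x̄): 23.7500, -9.2500, -10.2500, -4.2500
Σ(xᵢ − x̄)² = 772.7500 ⇒ m₂ = 772.7500/4 = 193.18750
Σ(xᵢ − x̄)³ = 11451.3750 ⇒ m₃ = 11451.3750/4 = 2862.84375
m₂^(3/2) = 193.18750^(1.5) = 2685.14989
g₁ = m₃ / m₂^(3/2) = 2862.84375 / 2685.14989 ≈ 1.066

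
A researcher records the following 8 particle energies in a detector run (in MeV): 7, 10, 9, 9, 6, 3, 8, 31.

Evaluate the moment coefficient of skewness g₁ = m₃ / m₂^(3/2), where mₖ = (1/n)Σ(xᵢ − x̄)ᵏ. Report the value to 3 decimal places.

x̄ = (7 + 10 + 9 + 9 + 6 + 3 + 8 + 31) / 8 = 10.3750
deviations (xᵢ − x̄): -3.3750, -0.3750, -1.3750, -1.3750, -4.3750, -7.3750, -2.3750, 20.6250
Σ(xᵢ − x̄)² = 519.8750 ⇒ m₂ = 519.8750/8 = 64.98438
Σ(xᵢ − x̄)³ = 8231.7188 ⇒ m₃ = 8231.7188/8 = 1028.96484
m₂^(3/2) = 64.98438^(1.5) = 523.85781
g₁ = m₃ / m₂^(3/2) = 1028.96484 / 523.85781 ≈ 1.964

1.964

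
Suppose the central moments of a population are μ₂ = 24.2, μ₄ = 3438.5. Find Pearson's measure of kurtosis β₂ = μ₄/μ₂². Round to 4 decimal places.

μ₂² = 24.2² = 585.64000
μ₄/μ₂² = 3438.5 / 585.64000 = 5.87135
β₂ ≈ 5.8714

5.8714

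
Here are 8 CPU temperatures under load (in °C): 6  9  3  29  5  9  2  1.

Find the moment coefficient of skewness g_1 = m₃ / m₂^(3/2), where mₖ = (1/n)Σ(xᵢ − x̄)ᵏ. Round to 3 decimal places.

x̄ = (6 + 9 + 3 + 29 + 5 + 9 + 2 + 1) / 8 = 8.0000
deviations (xᵢ − x̄): -2.0000, 1.0000, -5.0000, 21.0000, -3.0000, 1.0000, -6.0000, -7.0000
Σ(xᵢ − x̄)² = 566.0000 ⇒ m₂ = 566.0000/8 = 70.75000
Σ(xᵢ − x̄)³ = 8544.0000 ⇒ m₃ = 8544.0000/8 = 1068.00000
m₂^(3/2) = 70.75000^(1.5) = 595.09961
g_1 = m₃ / m₂^(3/2) = 1068.00000 / 595.09961 ≈ 1.795

1.795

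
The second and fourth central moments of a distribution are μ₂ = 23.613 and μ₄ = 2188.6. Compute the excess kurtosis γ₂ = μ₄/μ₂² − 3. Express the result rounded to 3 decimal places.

μ₂² = 23.613² = 557.57377
μ₄/μ₂² = 2188.6 / 557.57377 = 3.92522
γ₂ = 3.92522 − 3 ≈ 0.925

0.925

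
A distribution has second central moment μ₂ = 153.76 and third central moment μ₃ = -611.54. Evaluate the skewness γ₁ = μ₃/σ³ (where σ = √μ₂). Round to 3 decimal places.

σ = √μ₂ = √153.76 = 12.40000
σ³ = μ₂^(3/2) = 1906.62400
γ₁ = μ₃/σ³ = -611.54 / 1906.62400 ≈ -0.321

-0.321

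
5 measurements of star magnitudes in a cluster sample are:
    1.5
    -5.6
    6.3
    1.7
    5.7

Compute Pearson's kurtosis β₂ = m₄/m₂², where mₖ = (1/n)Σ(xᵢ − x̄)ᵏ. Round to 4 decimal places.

2.3145

x̄ = 1.9200
Σ(xᵢ − x̄)² = 90.2480 ⇒ m₂ = 18.04960
Σ(xᵢ − x̄)⁴ = 3770.1808 ⇒ m₄ = 754.03616
m₂² = 325.78806
β₂ = m₄/m₂² = 754.03616 / 325.78806 ≈ 2.3145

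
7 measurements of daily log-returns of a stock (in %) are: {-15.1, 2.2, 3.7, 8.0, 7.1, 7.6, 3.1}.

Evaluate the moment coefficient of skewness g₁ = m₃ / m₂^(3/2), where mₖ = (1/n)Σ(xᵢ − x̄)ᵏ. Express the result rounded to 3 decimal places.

x̄ = (-15.1 + 2.2 + 3.7 + 8.0 + 7.1 + 7.6 + 3.1) / 7 = 2.3714
deviations (xᵢ − x̄): -17.4714, -0.1714, 1.3286, 5.6286, 4.7286, 5.2286, 0.7286
Σ(xᵢ − x̄)² = 388.9543 ⇒ m₂ = 388.9543/7 = 55.56490
Σ(xᵢ − x̄)³ = -4903.4569 ⇒ m₃ = -4903.4569/7 = -700.49384
m₂^(3/2) = 55.56490^(1.5) = 414.19112
g₁ = m₃ / m₂^(3/2) = -700.49384 / 414.19112 ≈ -1.691

-1.691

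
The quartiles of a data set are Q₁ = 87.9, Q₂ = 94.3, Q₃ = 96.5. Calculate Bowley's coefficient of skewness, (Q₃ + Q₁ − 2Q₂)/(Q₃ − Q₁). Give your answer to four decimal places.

numerator: Q₃ + Q₁ − 2Q₂ = 96.5 + 87.9 − 2×94.3 = -4.2000
denominator: Q₃ − Q₁ = 96.5 − 87.9 = 8.6000
Bowley skewness = -4.2000 / 8.6000 ≈ -0.4884

-0.4884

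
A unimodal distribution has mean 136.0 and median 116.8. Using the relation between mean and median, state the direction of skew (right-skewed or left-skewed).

right-skewed

mean − median = 136.0 − 116.8 = 19.2
mean > median ⇒ the longer tail is on the right ⇒ right-skewed (positively skewed).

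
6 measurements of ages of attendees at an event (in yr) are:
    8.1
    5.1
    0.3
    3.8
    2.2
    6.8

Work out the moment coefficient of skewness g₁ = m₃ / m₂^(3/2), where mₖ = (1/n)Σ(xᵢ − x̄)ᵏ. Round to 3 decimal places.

x̄ = (8.1 + 5.1 + 0.3 + 3.8 + 2.2 + 6.8) / 6 = 4.3833
deviations (xᵢ − x̄): 3.7167, 0.7167, -4.0833, -0.5833, -2.1833, 2.4167
Σ(xᵢ − x̄)² = 41.9483 ⇒ m₂ = 41.9483/6 = 6.99139
Σ(xᵢ − x̄)³ = -12.8676 ⇒ m₃ = -12.8676/6 = -2.14459
m₂^(3/2) = 6.99139^(1.5) = 18.48610
g₁ = m₃ / m₂^(3/2) = -2.14459 / 18.48610 ≈ -0.116

-0.116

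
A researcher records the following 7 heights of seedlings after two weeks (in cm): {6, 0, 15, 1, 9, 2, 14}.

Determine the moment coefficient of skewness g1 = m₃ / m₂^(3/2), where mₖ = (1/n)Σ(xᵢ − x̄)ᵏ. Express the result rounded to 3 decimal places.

x̄ = (6 + 0 + 15 + 1 + 9 + 2 + 14) / 7 = 6.7143
deviations (xᵢ − x̄): -0.7143, -6.7143, 8.2857, -5.7143, 2.2857, -4.7143, 7.2857
Σ(xᵢ − x̄)² = 227.4286 ⇒ m₂ = 227.4286/7 = 32.48980
Σ(xᵢ − x̄)³ = 373.1020 ⇒ m₃ = 373.1020/7 = 53.30029
m₂^(3/2) = 32.48980^(1.5) = 185.19126
g1 = m₃ / m₂^(3/2) = 53.30029 / 185.19126 ≈ 0.288

0.288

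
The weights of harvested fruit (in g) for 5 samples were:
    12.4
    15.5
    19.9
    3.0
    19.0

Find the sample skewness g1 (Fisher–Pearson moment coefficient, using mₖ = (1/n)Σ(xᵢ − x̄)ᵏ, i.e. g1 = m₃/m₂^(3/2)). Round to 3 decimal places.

-0.866

x̄ = (12.4 + 15.5 + 19.9 + 3.0 + 19.0) / 5 = 13.9600
deviations (xᵢ − x̄): -1.5600, 1.5400, 5.9400, -10.9600, 5.0400
Σ(xᵢ − x̄)² = 185.6120 ⇒ m₂ = 185.6120/5 = 37.12240
Σ(xᵢ − x̄)³ = -979.0682 ⇒ m₃ = -979.0682/5 = -195.81365
m₂^(3/2) = 37.12240^(1.5) = 226.17993
g1 = m₃ / m₂^(3/2) = -195.81365 / 226.17993 ≈ -0.866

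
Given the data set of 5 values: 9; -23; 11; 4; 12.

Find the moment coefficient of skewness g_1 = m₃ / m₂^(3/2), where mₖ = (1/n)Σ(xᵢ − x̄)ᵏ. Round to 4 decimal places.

x̄ = (9 - 23 + 11 + 4 + 12) / 5 = 2.6000
deviations (xᵢ − x̄): 6.4000, -25.6000, 8.4000, 1.4000, 9.4000
Σ(xᵢ − x̄)² = 857.2000 ⇒ m₂ = 857.2000/5 = 171.44000
Σ(xᵢ − x̄)³ = -15089.0400 ⇒ m₃ = -15089.0400/5 = -3017.80800
m₂^(3/2) = 171.44000^(1.5) = 2244.75133
g_1 = m₃ / m₂^(3/2) = -3017.80800 / 2244.75133 ≈ -1.3444

-1.3444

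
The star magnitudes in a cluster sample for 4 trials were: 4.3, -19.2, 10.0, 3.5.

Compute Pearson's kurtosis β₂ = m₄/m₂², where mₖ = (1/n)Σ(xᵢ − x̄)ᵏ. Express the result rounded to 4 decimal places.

x̄ = -0.3500
Σ(xᵢ − x̄)² = 498.8900 ⇒ m₂ = 124.72250
Σ(xᵢ − x̄)⁴ = 138416.5480 ⇒ m₄ = 34604.13701
m₂² = 15555.70201
β₂ = m₄/m₂² = 34604.13701 / 15555.70201 ≈ 2.2245

2.2245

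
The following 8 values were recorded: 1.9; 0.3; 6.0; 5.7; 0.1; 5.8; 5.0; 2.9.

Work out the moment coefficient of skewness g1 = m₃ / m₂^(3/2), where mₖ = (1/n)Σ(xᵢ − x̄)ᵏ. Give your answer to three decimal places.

-0.294

x̄ = (1.9 + 0.3 + 6.0 + 5.7 + 0.1 + 5.8 + 5.0 + 2.9) / 8 = 3.4625
deviations (xᵢ − x̄): -1.5625, -3.1625, 2.5375, 2.2375, -3.3625, 2.3375, 1.5375, -0.5625
Σ(xᵢ − x̄)² = 43.3388 ⇒ m₂ = 43.3388/8 = 5.41734
Σ(xᵢ − x̄)³ = -29.6930 ⇒ m₃ = -29.6930/8 = -3.71162
m₂^(3/2) = 5.41734^(1.5) = 12.60897
g1 = m₃ / m₂^(3/2) = -3.71162 / 12.60897 ≈ -0.294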